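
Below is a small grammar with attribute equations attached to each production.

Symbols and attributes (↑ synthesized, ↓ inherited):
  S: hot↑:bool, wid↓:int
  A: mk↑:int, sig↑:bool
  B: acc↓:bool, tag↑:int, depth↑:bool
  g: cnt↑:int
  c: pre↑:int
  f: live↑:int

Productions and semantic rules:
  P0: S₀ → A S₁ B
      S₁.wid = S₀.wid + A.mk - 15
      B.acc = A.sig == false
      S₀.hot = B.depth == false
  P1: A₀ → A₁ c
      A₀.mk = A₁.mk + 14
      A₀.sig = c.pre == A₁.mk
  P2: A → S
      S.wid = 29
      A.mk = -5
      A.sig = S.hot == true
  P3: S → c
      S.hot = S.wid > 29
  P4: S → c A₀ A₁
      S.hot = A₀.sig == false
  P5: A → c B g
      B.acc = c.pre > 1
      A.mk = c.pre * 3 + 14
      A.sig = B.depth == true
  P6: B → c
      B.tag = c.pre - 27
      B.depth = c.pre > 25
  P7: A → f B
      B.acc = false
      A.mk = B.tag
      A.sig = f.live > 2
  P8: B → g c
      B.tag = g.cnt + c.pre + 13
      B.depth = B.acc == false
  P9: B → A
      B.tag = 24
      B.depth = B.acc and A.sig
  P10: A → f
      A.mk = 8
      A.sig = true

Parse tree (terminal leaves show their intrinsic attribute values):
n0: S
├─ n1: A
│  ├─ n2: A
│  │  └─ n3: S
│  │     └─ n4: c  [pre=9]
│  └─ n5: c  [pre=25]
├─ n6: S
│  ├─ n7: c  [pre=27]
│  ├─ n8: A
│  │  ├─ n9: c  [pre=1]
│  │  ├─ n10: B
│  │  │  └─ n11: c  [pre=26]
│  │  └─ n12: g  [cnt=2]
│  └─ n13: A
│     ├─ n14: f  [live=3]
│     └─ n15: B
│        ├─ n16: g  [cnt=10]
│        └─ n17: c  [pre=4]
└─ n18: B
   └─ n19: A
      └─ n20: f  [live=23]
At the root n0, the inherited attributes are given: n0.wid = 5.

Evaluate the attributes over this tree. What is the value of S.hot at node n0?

false

1. n0.wid = 5  [given at root]
2. n3.wid = 29  [29]
3. n4.pre = 9  [terminal]
4. n3.hot = false  [S.wid > 29]
5. n2.mk = -5  [-5]
6. n2.sig = false  [S.hot == true]
7. n5.pre = 25  [terminal]
8. n1.mk = 9  [A₁.mk + 14]
9. n1.sig = false  [c.pre == A₁.mk]
10. n6.wid = -1  [S₀.wid + A.mk - 15]
11. n7.pre = 27  [terminal]
12. n9.pre = 1  [terminal]
13. n10.acc = false  [c.pre > 1]
14. n11.pre = 26  [terminal]
15. n10.tag = -1  [c.pre - 27]
16. n10.depth = true  [c.pre > 25]
17. n12.cnt = 2  [terminal]
18. n8.mk = 17  [c.pre * 3 + 14]
19. n8.sig = true  [B.depth == true]
20. n14.live = 3  [terminal]
21. n15.acc = false  [false]
22. n16.cnt = 10  [terminal]
23. n17.pre = 4  [terminal]
24. n15.tag = 27  [g.cnt + c.pre + 13]
25. n15.depth = true  [B.acc == false]
26. n13.mk = 27  [B.tag]
27. n13.sig = true  [f.live > 2]
28. n6.hot = false  [A₀.sig == false]
29. n18.acc = true  [A.sig == false]
30. n20.live = 23  [terminal]
31. n19.mk = 8  [8]
32. n19.sig = true  [true]
33. n18.tag = 24  [24]
34. n18.depth = true  [B.acc and A.sig]
35. n0.hot = false  [B.depth == false]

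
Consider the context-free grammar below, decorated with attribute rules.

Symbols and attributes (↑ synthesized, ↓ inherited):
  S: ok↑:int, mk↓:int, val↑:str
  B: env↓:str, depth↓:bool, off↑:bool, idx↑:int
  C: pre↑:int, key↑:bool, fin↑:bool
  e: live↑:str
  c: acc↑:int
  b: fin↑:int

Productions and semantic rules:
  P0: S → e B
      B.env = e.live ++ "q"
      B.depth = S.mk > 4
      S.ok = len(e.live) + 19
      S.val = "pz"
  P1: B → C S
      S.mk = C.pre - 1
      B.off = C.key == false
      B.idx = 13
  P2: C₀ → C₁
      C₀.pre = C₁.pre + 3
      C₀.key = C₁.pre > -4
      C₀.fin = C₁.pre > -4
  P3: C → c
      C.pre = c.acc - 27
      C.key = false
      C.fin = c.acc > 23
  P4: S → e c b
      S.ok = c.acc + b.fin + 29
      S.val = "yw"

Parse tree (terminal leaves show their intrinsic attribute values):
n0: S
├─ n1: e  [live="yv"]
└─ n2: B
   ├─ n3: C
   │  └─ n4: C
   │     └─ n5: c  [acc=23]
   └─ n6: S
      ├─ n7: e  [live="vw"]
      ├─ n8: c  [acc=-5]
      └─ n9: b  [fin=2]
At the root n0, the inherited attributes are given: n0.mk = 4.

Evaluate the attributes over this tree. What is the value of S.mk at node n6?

1. n0.mk = 4  [given at root]
2. n1.live = "yv"  [terminal]
3. n2.env = "yvq"  [e.live ++ "q"]
4. n2.depth = false  [S.mk > 4]
5. n5.acc = 23  [terminal]
6. n4.pre = -4  [c.acc - 27]
7. n4.key = false  [false]
8. n4.fin = false  [c.acc > 23]
9. n3.pre = -1  [C₁.pre + 3]
10. n3.key = false  [C₁.pre > -4]
11. n3.fin = false  [C₁.pre > -4]
12. n6.mk = -2  [C.pre - 1]
13. n7.live = "vw"  [terminal]
14. n8.acc = -5  [terminal]
15. n9.fin = 2  [terminal]
16. n6.ok = 26  [c.acc + b.fin + 29]
17. n6.val = "yw"  ["yw"]
18. n2.off = true  [C.key == false]
19. n2.idx = 13  [13]
20. n0.ok = 21  [len(e.live) + 19]
21. n0.val = "pz"  ["pz"]

-2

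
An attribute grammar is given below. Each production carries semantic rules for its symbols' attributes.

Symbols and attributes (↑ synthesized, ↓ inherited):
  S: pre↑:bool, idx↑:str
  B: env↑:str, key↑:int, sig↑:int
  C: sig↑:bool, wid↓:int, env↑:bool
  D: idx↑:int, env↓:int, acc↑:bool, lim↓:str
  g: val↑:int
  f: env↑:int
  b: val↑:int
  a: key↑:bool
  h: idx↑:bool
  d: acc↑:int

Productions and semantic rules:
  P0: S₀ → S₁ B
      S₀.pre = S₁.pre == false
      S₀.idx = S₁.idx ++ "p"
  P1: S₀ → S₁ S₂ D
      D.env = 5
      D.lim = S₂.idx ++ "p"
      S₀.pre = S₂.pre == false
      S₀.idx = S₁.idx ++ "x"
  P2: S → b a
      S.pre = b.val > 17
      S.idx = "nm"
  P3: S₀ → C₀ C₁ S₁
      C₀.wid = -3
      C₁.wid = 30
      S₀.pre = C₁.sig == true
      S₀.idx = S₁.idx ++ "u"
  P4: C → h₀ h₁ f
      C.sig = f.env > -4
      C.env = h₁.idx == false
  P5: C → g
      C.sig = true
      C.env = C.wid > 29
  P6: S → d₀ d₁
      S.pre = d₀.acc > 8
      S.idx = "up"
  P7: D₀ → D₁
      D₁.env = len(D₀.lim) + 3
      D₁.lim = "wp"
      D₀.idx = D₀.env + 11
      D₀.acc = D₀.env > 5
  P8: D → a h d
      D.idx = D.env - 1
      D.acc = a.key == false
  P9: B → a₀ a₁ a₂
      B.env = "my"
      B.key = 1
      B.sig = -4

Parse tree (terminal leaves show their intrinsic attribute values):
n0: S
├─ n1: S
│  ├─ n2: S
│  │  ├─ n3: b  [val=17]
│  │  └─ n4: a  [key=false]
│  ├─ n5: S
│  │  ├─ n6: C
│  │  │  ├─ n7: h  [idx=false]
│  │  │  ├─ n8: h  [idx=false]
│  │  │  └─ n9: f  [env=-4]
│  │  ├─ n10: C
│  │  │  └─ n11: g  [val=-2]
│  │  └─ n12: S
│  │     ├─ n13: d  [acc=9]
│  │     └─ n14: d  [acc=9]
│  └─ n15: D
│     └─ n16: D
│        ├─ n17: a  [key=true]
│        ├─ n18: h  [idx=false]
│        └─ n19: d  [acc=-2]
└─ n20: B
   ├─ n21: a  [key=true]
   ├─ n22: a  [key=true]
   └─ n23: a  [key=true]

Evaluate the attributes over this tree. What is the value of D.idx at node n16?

6

1. n3.val = 17  [terminal]
2. n4.key = false  [terminal]
3. n2.pre = false  [b.val > 17]
4. n2.idx = "nm"  ["nm"]
5. n6.wid = -3  [-3]
6. n7.idx = false  [terminal]
7. n8.idx = false  [terminal]
8. n9.env = -4  [terminal]
9. n6.sig = false  [f.env > -4]
10. n6.env = true  [h₁.idx == false]
11. n10.wid = 30  [30]
12. n11.val = -2  [terminal]
13. n10.sig = true  [true]
14. n10.env = true  [C.wid > 29]
15. n13.acc = 9  [terminal]
16. n14.acc = 9  [terminal]
17. n12.pre = true  [d₀.acc > 8]
18. n12.idx = "up"  ["up"]
19. n5.pre = true  [C₁.sig == true]
20. n5.idx = "upu"  [S₁.idx ++ "u"]
21. n15.env = 5  [5]
22. n15.lim = "upup"  [S₂.idx ++ "p"]
23. n16.env = 7  [len(D₀.lim) + 3]
24. n16.lim = "wp"  ["wp"]
25. n17.key = true  [terminal]
26. n18.idx = false  [terminal]
27. n19.acc = -2  [terminal]
28. n16.idx = 6  [D.env - 1]
29. n16.acc = false  [a.key == false]
30. n15.idx = 16  [D₀.env + 11]
31. n15.acc = false  [D₀.env > 5]
32. n1.pre = false  [S₂.pre == false]
33. n1.idx = "nmx"  [S₁.idx ++ "x"]
34. n21.key = true  [terminal]
35. n22.key = true  [terminal]
36. n23.key = true  [terminal]
37. n20.env = "my"  ["my"]
38. n20.key = 1  [1]
39. n20.sig = -4  [-4]
40. n0.pre = true  [S₁.pre == false]
41. n0.idx = "nmxp"  [S₁.idx ++ "p"]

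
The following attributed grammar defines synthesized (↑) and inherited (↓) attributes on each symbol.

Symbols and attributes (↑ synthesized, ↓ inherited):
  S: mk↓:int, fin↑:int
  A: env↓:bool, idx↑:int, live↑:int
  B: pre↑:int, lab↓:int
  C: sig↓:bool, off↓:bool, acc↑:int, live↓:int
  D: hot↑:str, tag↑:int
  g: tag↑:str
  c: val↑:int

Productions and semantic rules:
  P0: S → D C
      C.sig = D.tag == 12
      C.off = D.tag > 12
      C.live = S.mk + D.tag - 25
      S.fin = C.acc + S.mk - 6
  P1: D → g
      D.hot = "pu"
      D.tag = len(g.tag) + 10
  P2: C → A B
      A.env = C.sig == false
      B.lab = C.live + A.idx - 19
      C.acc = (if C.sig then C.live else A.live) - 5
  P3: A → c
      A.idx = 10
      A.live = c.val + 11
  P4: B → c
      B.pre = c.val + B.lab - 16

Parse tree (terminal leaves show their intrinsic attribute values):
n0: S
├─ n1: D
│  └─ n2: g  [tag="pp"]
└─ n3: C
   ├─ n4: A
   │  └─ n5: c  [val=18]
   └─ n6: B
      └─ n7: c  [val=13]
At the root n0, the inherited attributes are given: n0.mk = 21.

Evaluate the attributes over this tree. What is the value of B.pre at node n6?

1. n0.mk = 21  [given at root]
2. n2.tag = "pp"  [terminal]
3. n1.hot = "pu"  ["pu"]
4. n1.tag = 12  [len(g.tag) + 10]
5. n3.sig = true  [D.tag == 12]
6. n3.off = false  [D.tag > 12]
7. n3.live = 8  [S.mk + D.tag - 25]
8. n4.env = false  [C.sig == false]
9. n5.val = 18  [terminal]
10. n4.idx = 10  [10]
11. n4.live = 29  [c.val + 11]
12. n6.lab = -1  [C.live + A.idx - 19]
13. n7.val = 13  [terminal]
14. n6.pre = -4  [c.val + B.lab - 16]
15. n3.acc = 3  [(if C.sig then C.live else A.live) - 5]
16. n0.fin = 18  [C.acc + S.mk - 6]

-4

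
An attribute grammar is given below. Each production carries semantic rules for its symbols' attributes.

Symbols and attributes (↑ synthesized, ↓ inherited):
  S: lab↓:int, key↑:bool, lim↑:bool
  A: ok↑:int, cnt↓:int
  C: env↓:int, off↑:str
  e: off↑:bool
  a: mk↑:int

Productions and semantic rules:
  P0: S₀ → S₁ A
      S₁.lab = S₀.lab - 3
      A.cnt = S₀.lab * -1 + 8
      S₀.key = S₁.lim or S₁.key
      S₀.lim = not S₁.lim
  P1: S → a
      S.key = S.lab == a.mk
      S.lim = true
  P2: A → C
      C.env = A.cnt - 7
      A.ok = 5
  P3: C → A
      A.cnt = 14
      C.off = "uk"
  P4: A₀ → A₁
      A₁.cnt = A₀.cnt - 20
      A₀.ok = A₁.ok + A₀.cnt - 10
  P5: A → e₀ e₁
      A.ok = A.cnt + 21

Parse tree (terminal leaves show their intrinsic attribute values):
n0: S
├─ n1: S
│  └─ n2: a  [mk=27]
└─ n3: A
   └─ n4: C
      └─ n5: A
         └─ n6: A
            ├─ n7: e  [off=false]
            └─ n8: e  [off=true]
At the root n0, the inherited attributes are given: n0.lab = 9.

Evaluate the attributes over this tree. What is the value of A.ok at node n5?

1. n0.lab = 9  [given at root]
2. n1.lab = 6  [S₀.lab - 3]
3. n2.mk = 27  [terminal]
4. n1.key = false  [S.lab == a.mk]
5. n1.lim = true  [true]
6. n3.cnt = -1  [S₀.lab * -1 + 8]
7. n4.env = -8  [A.cnt - 7]
8. n5.cnt = 14  [14]
9. n6.cnt = -6  [A₀.cnt - 20]
10. n7.off = false  [terminal]
11. n8.off = true  [terminal]
12. n6.ok = 15  [A.cnt + 21]
13. n5.ok = 19  [A₁.ok + A₀.cnt - 10]
14. n4.off = "uk"  ["uk"]
15. n3.ok = 5  [5]
16. n0.key = true  [S₁.lim or S₁.key]
17. n0.lim = false  [not S₁.lim]

19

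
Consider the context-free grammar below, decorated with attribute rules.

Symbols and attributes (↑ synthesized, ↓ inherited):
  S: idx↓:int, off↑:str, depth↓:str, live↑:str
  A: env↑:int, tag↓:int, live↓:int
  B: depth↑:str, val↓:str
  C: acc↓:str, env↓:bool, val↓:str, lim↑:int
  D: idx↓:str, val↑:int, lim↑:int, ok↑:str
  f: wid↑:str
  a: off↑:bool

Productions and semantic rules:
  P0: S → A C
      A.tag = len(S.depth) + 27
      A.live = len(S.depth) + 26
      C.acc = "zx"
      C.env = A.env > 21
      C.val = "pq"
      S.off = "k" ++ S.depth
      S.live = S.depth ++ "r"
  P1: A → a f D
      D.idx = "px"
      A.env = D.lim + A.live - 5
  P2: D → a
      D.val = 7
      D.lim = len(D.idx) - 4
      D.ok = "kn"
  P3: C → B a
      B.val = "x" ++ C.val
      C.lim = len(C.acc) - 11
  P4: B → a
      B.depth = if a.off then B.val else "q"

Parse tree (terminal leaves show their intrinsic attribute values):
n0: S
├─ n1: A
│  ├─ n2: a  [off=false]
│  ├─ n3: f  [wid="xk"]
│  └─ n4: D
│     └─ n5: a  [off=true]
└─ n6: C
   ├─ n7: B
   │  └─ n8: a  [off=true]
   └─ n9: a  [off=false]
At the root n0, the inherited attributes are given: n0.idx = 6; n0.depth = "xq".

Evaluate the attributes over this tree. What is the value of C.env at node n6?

1. n0.idx = 6  [given at root]
2. n0.depth = "xq"  [given at root]
3. n1.tag = 29  [len(S.depth) + 27]
4. n1.live = 28  [len(S.depth) + 26]
5. n2.off = false  [terminal]
6. n3.wid = "xk"  [terminal]
7. n4.idx = "px"  ["px"]
8. n5.off = true  [terminal]
9. n4.val = 7  [7]
10. n4.lim = -2  [len(D.idx) - 4]
11. n4.ok = "kn"  ["kn"]
12. n1.env = 21  [D.lim + A.live - 5]
13. n6.acc = "zx"  ["zx"]
14. n6.env = false  [A.env > 21]
15. n6.val = "pq"  ["pq"]
16. n7.val = "xpq"  ["x" ++ C.val]
17. n8.off = true  [terminal]
18. n7.depth = "xpq"  [if a.off then B.val else "q"]
19. n9.off = false  [terminal]
20. n6.lim = -9  [len(C.acc) - 11]
21. n0.off = "kxq"  ["k" ++ S.depth]
22. n0.live = "xqr"  [S.depth ++ "r"]

false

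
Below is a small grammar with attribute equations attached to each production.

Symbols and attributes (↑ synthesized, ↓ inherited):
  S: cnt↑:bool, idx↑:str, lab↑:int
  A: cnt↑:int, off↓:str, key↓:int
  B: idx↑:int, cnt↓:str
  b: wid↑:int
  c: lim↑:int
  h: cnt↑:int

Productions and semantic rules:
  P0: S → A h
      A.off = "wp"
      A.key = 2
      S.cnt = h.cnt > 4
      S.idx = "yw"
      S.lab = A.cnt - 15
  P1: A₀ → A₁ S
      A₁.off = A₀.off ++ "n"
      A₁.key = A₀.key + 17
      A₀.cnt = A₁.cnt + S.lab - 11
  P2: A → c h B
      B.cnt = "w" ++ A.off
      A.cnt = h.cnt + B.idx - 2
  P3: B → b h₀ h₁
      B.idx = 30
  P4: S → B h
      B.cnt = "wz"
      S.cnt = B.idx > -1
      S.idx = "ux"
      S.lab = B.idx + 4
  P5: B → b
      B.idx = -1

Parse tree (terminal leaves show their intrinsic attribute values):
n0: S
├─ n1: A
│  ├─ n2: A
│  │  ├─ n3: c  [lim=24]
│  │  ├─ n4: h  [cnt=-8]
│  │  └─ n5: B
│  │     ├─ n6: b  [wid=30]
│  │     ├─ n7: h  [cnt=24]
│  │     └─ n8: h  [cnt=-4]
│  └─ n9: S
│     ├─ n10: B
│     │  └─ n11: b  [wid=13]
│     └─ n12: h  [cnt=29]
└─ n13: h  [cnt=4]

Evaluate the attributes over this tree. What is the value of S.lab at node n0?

-3

1. n1.off = "wp"  ["wp"]
2. n1.key = 2  [2]
3. n2.off = "wpn"  [A₀.off ++ "n"]
4. n2.key = 19  [A₀.key + 17]
5. n3.lim = 24  [terminal]
6. n4.cnt = -8  [terminal]
7. n5.cnt = "wwpn"  ["w" ++ A.off]
8. n6.wid = 30  [terminal]
9. n7.cnt = 24  [terminal]
10. n8.cnt = -4  [terminal]
11. n5.idx = 30  [30]
12. n2.cnt = 20  [h.cnt + B.idx - 2]
13. n10.cnt = "wz"  ["wz"]
14. n11.wid = 13  [terminal]
15. n10.idx = -1  [-1]
16. n12.cnt = 29  [terminal]
17. n9.cnt = false  [B.idx > -1]
18. n9.idx = "ux"  ["ux"]
19. n9.lab = 3  [B.idx + 4]
20. n1.cnt = 12  [A₁.cnt + S.lab - 11]
21. n13.cnt = 4  [terminal]
22. n0.cnt = false  [h.cnt > 4]
23. n0.idx = "yw"  ["yw"]
24. n0.lab = -3  [A.cnt - 15]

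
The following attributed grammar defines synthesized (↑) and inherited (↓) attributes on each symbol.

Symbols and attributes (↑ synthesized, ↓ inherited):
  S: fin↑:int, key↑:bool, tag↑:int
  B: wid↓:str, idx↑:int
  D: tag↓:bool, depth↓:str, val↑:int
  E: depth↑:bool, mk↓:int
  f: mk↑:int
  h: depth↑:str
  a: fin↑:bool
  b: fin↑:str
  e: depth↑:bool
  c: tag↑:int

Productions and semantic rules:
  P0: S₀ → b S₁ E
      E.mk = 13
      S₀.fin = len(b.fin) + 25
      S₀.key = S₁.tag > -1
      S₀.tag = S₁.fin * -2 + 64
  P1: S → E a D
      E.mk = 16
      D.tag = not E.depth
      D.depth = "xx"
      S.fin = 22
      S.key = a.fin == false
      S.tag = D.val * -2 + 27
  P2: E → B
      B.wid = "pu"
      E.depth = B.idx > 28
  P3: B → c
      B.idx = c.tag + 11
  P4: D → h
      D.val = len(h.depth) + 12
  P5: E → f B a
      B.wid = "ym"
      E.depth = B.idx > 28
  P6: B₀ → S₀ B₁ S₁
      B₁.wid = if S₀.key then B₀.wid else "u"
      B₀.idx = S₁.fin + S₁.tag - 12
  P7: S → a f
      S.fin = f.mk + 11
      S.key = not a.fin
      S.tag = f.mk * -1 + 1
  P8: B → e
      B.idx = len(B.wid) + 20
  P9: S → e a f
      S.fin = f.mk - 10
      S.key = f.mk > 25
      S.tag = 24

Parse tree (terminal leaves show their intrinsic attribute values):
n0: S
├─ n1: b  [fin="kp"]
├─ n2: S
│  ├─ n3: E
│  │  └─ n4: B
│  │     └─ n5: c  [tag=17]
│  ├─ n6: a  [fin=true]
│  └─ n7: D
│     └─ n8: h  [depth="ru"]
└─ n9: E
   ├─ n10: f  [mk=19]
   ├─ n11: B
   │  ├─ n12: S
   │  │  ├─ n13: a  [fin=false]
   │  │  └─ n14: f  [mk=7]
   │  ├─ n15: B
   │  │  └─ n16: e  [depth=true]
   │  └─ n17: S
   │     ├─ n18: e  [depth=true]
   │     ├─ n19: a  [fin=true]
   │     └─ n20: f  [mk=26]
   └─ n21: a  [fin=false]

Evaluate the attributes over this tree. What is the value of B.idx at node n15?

22

1. n1.fin = "kp"  [terminal]
2. n3.mk = 16  [16]
3. n4.wid = "pu"  ["pu"]
4. n5.tag = 17  [terminal]
5. n4.idx = 28  [c.tag + 11]
6. n3.depth = false  [B.idx > 28]
7. n6.fin = true  [terminal]
8. n7.tag = true  [not E.depth]
9. n7.depth = "xx"  ["xx"]
10. n8.depth = "ru"  [terminal]
11. n7.val = 14  [len(h.depth) + 12]
12. n2.fin = 22  [22]
13. n2.key = false  [a.fin == false]
14. n2.tag = -1  [D.val * -2 + 27]
15. n9.mk = 13  [13]
16. n10.mk = 19  [terminal]
17. n11.wid = "ym"  ["ym"]
18. n13.fin = false  [terminal]
19. n14.mk = 7  [terminal]
20. n12.fin = 18  [f.mk + 11]
21. n12.key = true  [not a.fin]
22. n12.tag = -6  [f.mk * -1 + 1]
23. n15.wid = "ym"  [if S₀.key then B₀.wid else "u"]
24. n16.depth = true  [terminal]
25. n15.idx = 22  [len(B.wid) + 20]
26. n18.depth = true  [terminal]
27. n19.fin = true  [terminal]
28. n20.mk = 26  [terminal]
29. n17.fin = 16  [f.mk - 10]
30. n17.key = true  [f.mk > 25]
31. n17.tag = 24  [24]
32. n11.idx = 28  [S₁.fin + S₁.tag - 12]
33. n21.fin = false  [terminal]
34. n9.depth = false  [B.idx > 28]
35. n0.fin = 27  [len(b.fin) + 25]
36. n0.key = false  [S₁.tag > -1]
37. n0.tag = 20  [S₁.fin * -2 + 64]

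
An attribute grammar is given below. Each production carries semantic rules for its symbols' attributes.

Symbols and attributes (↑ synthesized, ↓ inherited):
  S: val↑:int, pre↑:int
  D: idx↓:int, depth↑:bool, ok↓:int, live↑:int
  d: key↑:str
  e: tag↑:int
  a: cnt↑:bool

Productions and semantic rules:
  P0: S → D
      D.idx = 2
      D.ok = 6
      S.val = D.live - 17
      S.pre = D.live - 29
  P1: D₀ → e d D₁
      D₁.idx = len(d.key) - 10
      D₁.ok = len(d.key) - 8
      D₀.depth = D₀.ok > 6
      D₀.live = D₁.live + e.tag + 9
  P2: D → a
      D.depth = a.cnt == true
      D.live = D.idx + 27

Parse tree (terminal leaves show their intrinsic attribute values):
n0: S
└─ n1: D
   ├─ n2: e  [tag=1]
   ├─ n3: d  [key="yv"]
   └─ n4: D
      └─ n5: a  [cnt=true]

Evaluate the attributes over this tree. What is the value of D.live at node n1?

29

1. n1.idx = 2  [2]
2. n1.ok = 6  [6]
3. n2.tag = 1  [terminal]
4. n3.key = "yv"  [terminal]
5. n4.idx = -8  [len(d.key) - 10]
6. n4.ok = -6  [len(d.key) - 8]
7. n5.cnt = true  [terminal]
8. n4.depth = true  [a.cnt == true]
9. n4.live = 19  [D.idx + 27]
10. n1.depth = false  [D₀.ok > 6]
11. n1.live = 29  [D₁.live + e.tag + 9]
12. n0.val = 12  [D.live - 17]
13. n0.pre = 0  [D.live - 29]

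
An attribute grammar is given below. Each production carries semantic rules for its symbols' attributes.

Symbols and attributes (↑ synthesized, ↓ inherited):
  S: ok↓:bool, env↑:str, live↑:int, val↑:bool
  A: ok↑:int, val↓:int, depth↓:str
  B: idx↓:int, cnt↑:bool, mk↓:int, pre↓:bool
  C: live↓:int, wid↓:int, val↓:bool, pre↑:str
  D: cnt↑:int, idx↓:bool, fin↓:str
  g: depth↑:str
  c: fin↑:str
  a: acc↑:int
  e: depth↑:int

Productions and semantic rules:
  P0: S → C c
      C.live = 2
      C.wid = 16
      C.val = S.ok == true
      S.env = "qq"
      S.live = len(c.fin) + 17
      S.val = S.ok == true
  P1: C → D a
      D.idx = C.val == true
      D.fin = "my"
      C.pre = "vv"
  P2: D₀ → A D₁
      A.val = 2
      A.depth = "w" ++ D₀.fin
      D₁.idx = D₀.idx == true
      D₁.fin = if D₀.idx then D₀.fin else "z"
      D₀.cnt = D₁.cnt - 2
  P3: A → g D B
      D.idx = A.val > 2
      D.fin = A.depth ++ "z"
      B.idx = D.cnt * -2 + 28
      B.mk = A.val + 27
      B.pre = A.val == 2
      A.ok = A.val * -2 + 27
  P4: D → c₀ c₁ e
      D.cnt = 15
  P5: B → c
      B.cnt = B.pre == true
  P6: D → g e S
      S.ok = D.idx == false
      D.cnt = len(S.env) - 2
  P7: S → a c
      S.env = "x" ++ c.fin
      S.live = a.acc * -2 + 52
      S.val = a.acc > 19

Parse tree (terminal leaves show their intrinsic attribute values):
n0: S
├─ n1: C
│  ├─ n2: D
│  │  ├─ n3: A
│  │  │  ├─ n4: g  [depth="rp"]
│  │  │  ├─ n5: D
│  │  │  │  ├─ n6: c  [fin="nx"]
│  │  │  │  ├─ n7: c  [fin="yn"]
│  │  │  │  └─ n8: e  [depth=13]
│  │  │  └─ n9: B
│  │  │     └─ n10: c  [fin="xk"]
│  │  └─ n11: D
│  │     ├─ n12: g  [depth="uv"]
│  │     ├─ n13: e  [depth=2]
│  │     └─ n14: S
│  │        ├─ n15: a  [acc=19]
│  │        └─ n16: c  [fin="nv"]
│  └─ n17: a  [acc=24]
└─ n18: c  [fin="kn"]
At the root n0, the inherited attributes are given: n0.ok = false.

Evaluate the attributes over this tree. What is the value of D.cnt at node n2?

-1

1. n0.ok = false  [given at root]
2. n1.live = 2  [2]
3. n1.wid = 16  [16]
4. n1.val = false  [S.ok == true]
5. n2.idx = false  [C.val == true]
6. n2.fin = "my"  ["my"]
7. n3.val = 2  [2]
8. n3.depth = "wmy"  ["w" ++ D₀.fin]
9. n4.depth = "rp"  [terminal]
10. n5.idx = false  [A.val > 2]
11. n5.fin = "wmyz"  [A.depth ++ "z"]
12. n6.fin = "nx"  [terminal]
13. n7.fin = "yn"  [terminal]
14. n8.depth = 13  [terminal]
15. n5.cnt = 15  [15]
16. n9.idx = -2  [D.cnt * -2 + 28]
17. n9.mk = 29  [A.val + 27]
18. n9.pre = true  [A.val == 2]
19. n10.fin = "xk"  [terminal]
20. n9.cnt = true  [B.pre == true]
21. n3.ok = 23  [A.val * -2 + 27]
22. n11.idx = false  [D₀.idx == true]
23. n11.fin = "z"  [if D₀.idx then D₀.fin else "z"]
24. n12.depth = "uv"  [terminal]
25. n13.depth = 2  [terminal]
26. n14.ok = true  [D.idx == false]
27. n15.acc = 19  [terminal]
28. n16.fin = "nv"  [terminal]
29. n14.env = "xnv"  ["x" ++ c.fin]
30. n14.live = 14  [a.acc * -2 + 52]
31. n14.val = false  [a.acc > 19]
32. n11.cnt = 1  [len(S.env) - 2]
33. n2.cnt = -1  [D₁.cnt - 2]
34. n17.acc = 24  [terminal]
35. n1.pre = "vv"  ["vv"]
36. n18.fin = "kn"  [terminal]
37. n0.env = "qq"  ["qq"]
38. n0.live = 19  [len(c.fin) + 17]
39. n0.val = false  [S.ok == true]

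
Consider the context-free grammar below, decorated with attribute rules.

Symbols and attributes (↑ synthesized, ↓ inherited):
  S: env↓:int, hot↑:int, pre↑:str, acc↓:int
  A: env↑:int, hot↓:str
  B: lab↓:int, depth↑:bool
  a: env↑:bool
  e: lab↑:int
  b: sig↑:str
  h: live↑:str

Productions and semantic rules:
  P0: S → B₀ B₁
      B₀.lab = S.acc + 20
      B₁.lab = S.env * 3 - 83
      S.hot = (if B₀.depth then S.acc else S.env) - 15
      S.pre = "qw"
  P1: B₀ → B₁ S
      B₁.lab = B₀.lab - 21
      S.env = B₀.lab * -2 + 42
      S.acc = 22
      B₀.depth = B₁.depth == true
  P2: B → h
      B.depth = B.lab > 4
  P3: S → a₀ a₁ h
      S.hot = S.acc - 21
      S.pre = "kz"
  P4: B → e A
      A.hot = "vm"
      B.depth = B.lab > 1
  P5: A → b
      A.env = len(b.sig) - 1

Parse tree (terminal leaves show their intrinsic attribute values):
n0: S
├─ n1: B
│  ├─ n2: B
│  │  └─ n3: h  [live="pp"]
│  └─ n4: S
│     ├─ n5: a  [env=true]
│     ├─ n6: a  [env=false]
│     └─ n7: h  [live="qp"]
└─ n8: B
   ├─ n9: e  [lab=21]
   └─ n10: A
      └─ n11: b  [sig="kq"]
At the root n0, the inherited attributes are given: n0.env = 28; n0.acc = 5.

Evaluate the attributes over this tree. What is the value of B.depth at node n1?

false

1. n0.env = 28  [given at root]
2. n0.acc = 5  [given at root]
3. n1.lab = 25  [S.acc + 20]
4. n2.lab = 4  [B₀.lab - 21]
5. n3.live = "pp"  [terminal]
6. n2.depth = false  [B.lab > 4]
7. n4.env = -8  [B₀.lab * -2 + 42]
8. n4.acc = 22  [22]
9. n5.env = true  [terminal]
10. n6.env = false  [terminal]
11. n7.live = "qp"  [terminal]
12. n4.hot = 1  [S.acc - 21]
13. n4.pre = "kz"  ["kz"]
14. n1.depth = false  [B₁.depth == true]
15. n8.lab = 1  [S.env * 3 - 83]
16. n9.lab = 21  [terminal]
17. n10.hot = "vm"  ["vm"]
18. n11.sig = "kq"  [terminal]
19. n10.env = 1  [len(b.sig) - 1]
20. n8.depth = false  [B.lab > 1]
21. n0.hot = 13  [(if B₀.depth then S.acc else S.env) - 15]
22. n0.pre = "qw"  ["qw"]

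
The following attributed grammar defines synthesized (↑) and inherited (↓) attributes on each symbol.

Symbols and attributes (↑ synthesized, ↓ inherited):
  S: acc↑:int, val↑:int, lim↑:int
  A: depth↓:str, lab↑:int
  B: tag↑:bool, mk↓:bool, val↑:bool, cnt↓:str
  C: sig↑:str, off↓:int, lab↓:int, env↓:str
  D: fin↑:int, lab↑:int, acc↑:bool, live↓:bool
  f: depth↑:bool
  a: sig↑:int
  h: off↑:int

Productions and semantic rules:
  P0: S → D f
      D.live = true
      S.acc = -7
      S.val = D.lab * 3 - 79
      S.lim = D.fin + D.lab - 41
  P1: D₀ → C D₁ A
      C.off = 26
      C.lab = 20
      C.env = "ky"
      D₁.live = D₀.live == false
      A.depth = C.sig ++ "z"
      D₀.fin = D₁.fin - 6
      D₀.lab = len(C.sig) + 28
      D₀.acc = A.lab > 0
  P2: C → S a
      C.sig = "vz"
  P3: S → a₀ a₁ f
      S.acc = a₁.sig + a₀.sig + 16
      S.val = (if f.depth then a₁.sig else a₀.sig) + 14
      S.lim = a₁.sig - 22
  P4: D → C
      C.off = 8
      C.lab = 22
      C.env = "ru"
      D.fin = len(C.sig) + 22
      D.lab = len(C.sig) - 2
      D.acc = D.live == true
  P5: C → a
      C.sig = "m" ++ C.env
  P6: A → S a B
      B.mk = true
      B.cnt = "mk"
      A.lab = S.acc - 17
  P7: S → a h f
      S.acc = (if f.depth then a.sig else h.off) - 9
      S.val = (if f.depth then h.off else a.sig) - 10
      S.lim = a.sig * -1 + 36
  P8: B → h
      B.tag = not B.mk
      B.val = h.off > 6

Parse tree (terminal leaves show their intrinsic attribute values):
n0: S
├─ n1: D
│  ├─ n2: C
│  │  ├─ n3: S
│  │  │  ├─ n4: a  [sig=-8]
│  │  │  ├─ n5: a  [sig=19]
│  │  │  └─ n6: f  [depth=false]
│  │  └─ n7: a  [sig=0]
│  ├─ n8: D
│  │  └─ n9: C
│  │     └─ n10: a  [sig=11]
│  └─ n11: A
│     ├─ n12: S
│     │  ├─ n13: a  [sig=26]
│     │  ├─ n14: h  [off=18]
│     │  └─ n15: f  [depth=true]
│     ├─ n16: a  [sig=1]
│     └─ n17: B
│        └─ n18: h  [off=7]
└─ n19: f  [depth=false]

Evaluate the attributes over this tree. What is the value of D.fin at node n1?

1. n1.live = true  [true]
2. n2.off = 26  [26]
3. n2.lab = 20  [20]
4. n2.env = "ky"  ["ky"]
5. n4.sig = -8  [terminal]
6. n5.sig = 19  [terminal]
7. n6.depth = false  [terminal]
8. n3.acc = 27  [a₁.sig + a₀.sig + 16]
9. n3.val = 6  [(if f.depth then a₁.sig else a₀.sig) + 14]
10. n3.lim = -3  [a₁.sig - 22]
11. n7.sig = 0  [terminal]
12. n2.sig = "vz"  ["vz"]
13. n8.live = false  [D₀.live == false]
14. n9.off = 8  [8]
15. n9.lab = 22  [22]
16. n9.env = "ru"  ["ru"]
17. n10.sig = 11  [terminal]
18. n9.sig = "mru"  ["m" ++ C.env]
19. n8.fin = 25  [len(C.sig) + 22]
20. n8.lab = 1  [len(C.sig) - 2]
21. n8.acc = false  [D.live == true]
22. n11.depth = "vzz"  [C.sig ++ "z"]
23. n13.sig = 26  [terminal]
24. n14.off = 18  [terminal]
25. n15.depth = true  [terminal]
26. n12.acc = 17  [(if f.depth then a.sig else h.off) - 9]
27. n12.val = 8  [(if f.depth then h.off else a.sig) - 10]
28. n12.lim = 10  [a.sig * -1 + 36]
29. n16.sig = 1  [terminal]
30. n17.mk = true  [true]
31. n17.cnt = "mk"  ["mk"]
32. n18.off = 7  [terminal]
33. n17.tag = false  [not B.mk]
34. n17.val = true  [h.off > 6]
35. n11.lab = 0  [S.acc - 17]
36. n1.fin = 19  [D₁.fin - 6]
37. n1.lab = 30  [len(C.sig) + 28]
38. n1.acc = false  [A.lab > 0]
39. n19.depth = false  [terminal]
40. n0.acc = -7  [-7]
41. n0.val = 11  [D.lab * 3 - 79]
42. n0.lim = 8  [D.fin + D.lab - 41]

19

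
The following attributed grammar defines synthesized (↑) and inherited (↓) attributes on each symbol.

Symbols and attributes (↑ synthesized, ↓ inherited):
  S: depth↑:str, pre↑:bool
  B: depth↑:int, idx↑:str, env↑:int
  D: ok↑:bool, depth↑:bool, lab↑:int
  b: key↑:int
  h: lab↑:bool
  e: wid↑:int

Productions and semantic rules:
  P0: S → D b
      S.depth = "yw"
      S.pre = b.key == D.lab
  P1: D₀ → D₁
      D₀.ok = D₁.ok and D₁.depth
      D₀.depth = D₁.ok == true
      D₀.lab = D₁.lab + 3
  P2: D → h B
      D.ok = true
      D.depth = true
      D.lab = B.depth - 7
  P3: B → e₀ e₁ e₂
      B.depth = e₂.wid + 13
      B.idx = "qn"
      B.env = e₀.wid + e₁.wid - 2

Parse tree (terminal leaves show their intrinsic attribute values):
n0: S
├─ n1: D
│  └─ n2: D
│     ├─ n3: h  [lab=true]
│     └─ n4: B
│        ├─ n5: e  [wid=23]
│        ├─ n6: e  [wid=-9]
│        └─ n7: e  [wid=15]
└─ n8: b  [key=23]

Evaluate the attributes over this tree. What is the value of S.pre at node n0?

false

1. n3.lab = true  [terminal]
2. n5.wid = 23  [terminal]
3. n6.wid = -9  [terminal]
4. n7.wid = 15  [terminal]
5. n4.depth = 28  [e₂.wid + 13]
6. n4.idx = "qn"  ["qn"]
7. n4.env = 12  [e₀.wid + e₁.wid - 2]
8. n2.ok = true  [true]
9. n2.depth = true  [true]
10. n2.lab = 21  [B.depth - 7]
11. n1.ok = true  [D₁.ok and D₁.depth]
12. n1.depth = true  [D₁.ok == true]
13. n1.lab = 24  [D₁.lab + 3]
14. n8.key = 23  [terminal]
15. n0.depth = "yw"  ["yw"]
16. n0.pre = false  [b.key == D.lab]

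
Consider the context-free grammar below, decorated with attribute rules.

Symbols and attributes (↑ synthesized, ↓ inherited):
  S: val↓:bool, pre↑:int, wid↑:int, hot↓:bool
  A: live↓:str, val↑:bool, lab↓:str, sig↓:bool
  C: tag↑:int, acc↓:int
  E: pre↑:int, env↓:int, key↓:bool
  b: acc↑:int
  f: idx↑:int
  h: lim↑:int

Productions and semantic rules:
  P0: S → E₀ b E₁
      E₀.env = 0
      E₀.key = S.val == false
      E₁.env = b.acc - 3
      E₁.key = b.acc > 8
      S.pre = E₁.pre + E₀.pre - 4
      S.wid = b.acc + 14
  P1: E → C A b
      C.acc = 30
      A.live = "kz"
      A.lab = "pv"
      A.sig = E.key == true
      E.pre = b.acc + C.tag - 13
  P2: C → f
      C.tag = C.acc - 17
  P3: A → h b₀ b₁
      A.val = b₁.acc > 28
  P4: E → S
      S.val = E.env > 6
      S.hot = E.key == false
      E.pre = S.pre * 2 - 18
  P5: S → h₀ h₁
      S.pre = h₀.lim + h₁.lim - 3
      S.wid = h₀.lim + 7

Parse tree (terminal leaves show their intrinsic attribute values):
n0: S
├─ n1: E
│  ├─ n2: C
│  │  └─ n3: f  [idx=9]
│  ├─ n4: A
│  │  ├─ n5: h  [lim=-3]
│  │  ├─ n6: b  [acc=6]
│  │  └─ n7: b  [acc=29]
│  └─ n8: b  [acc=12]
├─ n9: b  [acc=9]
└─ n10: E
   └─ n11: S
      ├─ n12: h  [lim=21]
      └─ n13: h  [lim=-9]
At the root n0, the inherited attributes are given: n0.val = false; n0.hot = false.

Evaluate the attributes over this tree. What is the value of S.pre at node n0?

1. n0.val = false  [given at root]
2. n0.hot = false  [given at root]
3. n1.env = 0  [0]
4. n1.key = true  [S.val == false]
5. n2.acc = 30  [30]
6. n3.idx = 9  [terminal]
7. n2.tag = 13  [C.acc - 17]
8. n4.live = "kz"  ["kz"]
9. n4.lab = "pv"  ["pv"]
10. n4.sig = true  [E.key == true]
11. n5.lim = -3  [terminal]
12. n6.acc = 6  [terminal]
13. n7.acc = 29  [terminal]
14. n4.val = true  [b₁.acc > 28]
15. n8.acc = 12  [terminal]
16. n1.pre = 12  [b.acc + C.tag - 13]
17. n9.acc = 9  [terminal]
18. n10.env = 6  [b.acc - 3]
19. n10.key = true  [b.acc > 8]
20. n11.val = false  [E.env > 6]
21. n11.hot = false  [E.key == false]
22. n12.lim = 21  [terminal]
23. n13.lim = -9  [terminal]
24. n11.pre = 9  [h₀.lim + h₁.lim - 3]
25. n11.wid = 28  [h₀.lim + 7]
26. n10.pre = 0  [S.pre * 2 - 18]
27. n0.pre = 8  [E₁.pre + E₀.pre - 4]
28. n0.wid = 23  [b.acc + 14]

8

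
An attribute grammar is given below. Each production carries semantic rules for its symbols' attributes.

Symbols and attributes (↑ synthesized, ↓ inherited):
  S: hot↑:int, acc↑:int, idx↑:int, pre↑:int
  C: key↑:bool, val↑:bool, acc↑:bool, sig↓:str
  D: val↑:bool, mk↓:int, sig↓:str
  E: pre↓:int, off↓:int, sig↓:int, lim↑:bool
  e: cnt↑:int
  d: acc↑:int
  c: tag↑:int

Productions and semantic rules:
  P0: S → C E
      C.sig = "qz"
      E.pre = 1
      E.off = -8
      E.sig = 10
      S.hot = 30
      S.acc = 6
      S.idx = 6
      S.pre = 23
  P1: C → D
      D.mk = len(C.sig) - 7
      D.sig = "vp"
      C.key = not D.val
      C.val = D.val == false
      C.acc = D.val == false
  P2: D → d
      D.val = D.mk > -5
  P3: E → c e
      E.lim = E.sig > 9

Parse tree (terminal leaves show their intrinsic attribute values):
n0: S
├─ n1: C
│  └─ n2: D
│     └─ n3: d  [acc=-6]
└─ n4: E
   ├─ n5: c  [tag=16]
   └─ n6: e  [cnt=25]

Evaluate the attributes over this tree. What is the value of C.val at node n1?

true

1. n1.sig = "qz"  ["qz"]
2. n2.mk = -5  [len(C.sig) - 7]
3. n2.sig = "vp"  ["vp"]
4. n3.acc = -6  [terminal]
5. n2.val = false  [D.mk > -5]
6. n1.key = true  [not D.val]
7. n1.val = true  [D.val == false]
8. n1.acc = true  [D.val == false]
9. n4.pre = 1  [1]
10. n4.off = -8  [-8]
11. n4.sig = 10  [10]
12. n5.tag = 16  [terminal]
13. n6.cnt = 25  [terminal]
14. n4.lim = true  [E.sig > 9]
15. n0.hot = 30  [30]
16. n0.acc = 6  [6]
17. n0.idx = 6  [6]
18. n0.pre = 23  [23]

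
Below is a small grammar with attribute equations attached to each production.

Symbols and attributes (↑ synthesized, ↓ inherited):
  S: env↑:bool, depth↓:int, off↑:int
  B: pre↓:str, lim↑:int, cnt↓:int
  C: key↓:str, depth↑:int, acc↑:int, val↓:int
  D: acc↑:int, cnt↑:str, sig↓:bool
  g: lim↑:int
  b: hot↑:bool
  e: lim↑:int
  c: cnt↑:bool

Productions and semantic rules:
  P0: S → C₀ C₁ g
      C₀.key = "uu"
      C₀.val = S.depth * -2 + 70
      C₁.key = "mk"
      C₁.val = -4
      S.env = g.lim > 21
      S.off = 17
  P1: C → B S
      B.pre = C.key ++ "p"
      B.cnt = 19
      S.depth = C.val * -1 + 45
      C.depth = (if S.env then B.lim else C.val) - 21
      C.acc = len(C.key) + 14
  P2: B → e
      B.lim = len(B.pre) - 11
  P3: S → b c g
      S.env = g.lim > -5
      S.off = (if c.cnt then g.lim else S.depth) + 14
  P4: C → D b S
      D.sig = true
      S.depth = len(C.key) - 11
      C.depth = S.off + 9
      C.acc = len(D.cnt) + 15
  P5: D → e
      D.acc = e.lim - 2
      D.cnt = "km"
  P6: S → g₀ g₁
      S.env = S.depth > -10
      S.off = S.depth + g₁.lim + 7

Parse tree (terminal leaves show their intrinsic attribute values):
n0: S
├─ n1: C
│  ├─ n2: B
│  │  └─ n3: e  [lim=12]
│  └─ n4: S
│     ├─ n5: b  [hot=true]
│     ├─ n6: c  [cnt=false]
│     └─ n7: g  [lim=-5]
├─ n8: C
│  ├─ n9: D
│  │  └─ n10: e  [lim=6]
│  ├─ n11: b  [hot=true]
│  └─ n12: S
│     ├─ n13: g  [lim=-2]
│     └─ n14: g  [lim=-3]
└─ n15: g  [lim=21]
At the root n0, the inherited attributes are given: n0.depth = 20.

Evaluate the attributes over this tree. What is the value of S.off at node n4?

1. n0.depth = 20  [given at root]
2. n1.key = "uu"  ["uu"]
3. n1.val = 30  [S.depth * -2 + 70]
4. n2.pre = "uup"  [C.key ++ "p"]
5. n2.cnt = 19  [19]
6. n3.lim = 12  [terminal]
7. n2.lim = -8  [len(B.pre) - 11]
8. n4.depth = 15  [C.val * -1 + 45]
9. n5.hot = true  [terminal]
10. n6.cnt = false  [terminal]
11. n7.lim = -5  [terminal]
12. n4.env = false  [g.lim > -5]
13. n4.off = 29  [(if c.cnt then g.lim else S.depth) + 14]
14. n1.depth = 9  [(if S.env then B.lim else C.val) - 21]
15. n1.acc = 16  [len(C.key) + 14]
16. n8.key = "mk"  ["mk"]
17. n8.val = -4  [-4]
18. n9.sig = true  [true]
19. n10.lim = 6  [terminal]
20. n9.acc = 4  [e.lim - 2]
21. n9.cnt = "km"  ["km"]
22. n11.hot = true  [terminal]
23. n12.depth = -9  [len(C.key) - 11]
24. n13.lim = -2  [terminal]
25. n14.lim = -3  [terminal]
26. n12.env = true  [S.depth > -10]
27. n12.off = -5  [S.depth + g₁.lim + 7]
28. n8.depth = 4  [S.off + 9]
29. n8.acc = 17  [len(D.cnt) + 15]
30. n15.lim = 21  [terminal]
31. n0.env = false  [g.lim > 21]
32. n0.off = 17  [17]

29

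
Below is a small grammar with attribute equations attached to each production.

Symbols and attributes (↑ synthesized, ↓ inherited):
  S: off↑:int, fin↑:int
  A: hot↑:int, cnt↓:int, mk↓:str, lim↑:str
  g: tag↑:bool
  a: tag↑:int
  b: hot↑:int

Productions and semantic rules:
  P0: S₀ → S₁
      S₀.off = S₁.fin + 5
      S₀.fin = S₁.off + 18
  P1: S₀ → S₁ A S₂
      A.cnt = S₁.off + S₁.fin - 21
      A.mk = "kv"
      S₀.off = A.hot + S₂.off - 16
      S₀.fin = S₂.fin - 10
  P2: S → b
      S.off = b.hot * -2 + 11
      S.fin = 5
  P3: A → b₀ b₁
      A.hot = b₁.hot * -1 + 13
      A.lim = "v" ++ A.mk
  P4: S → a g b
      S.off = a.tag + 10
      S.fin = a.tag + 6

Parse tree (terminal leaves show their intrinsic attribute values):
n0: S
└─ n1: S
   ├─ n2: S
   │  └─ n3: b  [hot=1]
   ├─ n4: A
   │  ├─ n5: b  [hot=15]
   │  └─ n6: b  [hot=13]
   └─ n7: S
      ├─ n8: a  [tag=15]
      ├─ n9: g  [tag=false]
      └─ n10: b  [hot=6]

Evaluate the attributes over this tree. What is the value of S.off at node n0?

1. n3.hot = 1  [terminal]
2. n2.off = 9  [b.hot * -2 + 11]
3. n2.fin = 5  [5]
4. n4.cnt = -7  [S₁.off + S₁.fin - 21]
5. n4.mk = "kv"  ["kv"]
6. n5.hot = 15  [terminal]
7. n6.hot = 13  [terminal]
8. n4.hot = 0  [b₁.hot * -1 + 13]
9. n4.lim = "vkv"  ["v" ++ A.mk]
10. n8.tag = 15  [terminal]
11. n9.tag = false  [terminal]
12. n10.hot = 6  [terminal]
13. n7.off = 25  [a.tag + 10]
14. n7.fin = 21  [a.tag + 6]
15. n1.off = 9  [A.hot + S₂.off - 16]
16. n1.fin = 11  [S₂.fin - 10]
17. n0.off = 16  [S₁.fin + 5]
18. n0.fin = 27  [S₁.off + 18]

16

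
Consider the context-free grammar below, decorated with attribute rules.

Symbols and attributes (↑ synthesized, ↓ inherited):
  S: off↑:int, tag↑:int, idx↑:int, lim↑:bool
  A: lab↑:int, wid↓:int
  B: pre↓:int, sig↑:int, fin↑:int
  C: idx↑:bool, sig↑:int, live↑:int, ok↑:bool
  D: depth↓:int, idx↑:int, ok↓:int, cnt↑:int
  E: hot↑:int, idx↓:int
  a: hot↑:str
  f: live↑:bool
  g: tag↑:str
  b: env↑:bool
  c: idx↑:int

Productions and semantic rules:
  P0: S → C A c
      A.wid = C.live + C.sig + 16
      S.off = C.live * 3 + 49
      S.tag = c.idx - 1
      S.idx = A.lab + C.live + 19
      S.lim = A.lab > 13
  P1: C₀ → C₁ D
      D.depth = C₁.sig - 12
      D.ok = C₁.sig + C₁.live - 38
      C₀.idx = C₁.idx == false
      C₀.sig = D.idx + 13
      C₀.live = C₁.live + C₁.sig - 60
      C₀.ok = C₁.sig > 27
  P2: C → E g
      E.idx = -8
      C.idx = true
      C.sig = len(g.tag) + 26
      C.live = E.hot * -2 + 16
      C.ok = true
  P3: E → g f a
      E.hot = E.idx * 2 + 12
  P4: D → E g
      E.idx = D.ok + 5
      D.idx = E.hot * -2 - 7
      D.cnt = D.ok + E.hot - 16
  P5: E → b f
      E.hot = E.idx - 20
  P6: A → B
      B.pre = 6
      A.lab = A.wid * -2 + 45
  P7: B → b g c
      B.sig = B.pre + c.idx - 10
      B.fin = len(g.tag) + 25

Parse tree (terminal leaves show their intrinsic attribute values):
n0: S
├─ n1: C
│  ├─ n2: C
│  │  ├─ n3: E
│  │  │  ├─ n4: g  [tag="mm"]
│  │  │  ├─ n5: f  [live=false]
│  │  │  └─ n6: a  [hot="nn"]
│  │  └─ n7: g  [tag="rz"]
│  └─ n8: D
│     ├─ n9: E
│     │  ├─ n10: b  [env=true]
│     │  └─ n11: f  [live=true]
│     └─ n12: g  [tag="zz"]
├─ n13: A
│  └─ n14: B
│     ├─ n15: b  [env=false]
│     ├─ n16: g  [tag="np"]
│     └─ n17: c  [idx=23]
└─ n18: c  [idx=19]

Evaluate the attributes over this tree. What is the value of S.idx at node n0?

1. n3.idx = -8  [-8]
2. n4.tag = "mm"  [terminal]
3. n5.live = false  [terminal]
4. n6.hot = "nn"  [terminal]
5. n3.hot = -4  [E.idx * 2 + 12]
6. n7.tag = "rz"  [terminal]
7. n2.idx = true  [true]
8. n2.sig = 28  [len(g.tag) + 26]
9. n2.live = 24  [E.hot * -2 + 16]
10. n2.ok = true  [true]
11. n8.depth = 16  [C₁.sig - 12]
12. n8.ok = 14  [C₁.sig + C₁.live - 38]
13. n9.idx = 19  [D.ok + 5]
14. n10.env = true  [terminal]
15. n11.live = true  [terminal]
16. n9.hot = -1  [E.idx - 20]
17. n12.tag = "zz"  [terminal]
18. n8.idx = -5  [E.hot * -2 - 7]
19. n8.cnt = -3  [D.ok + E.hot - 16]
20. n1.idx = false  [C₁.idx == false]
21. n1.sig = 8  [D.idx + 13]
22. n1.live = -8  [C₁.live + C₁.sig - 60]
23. n1.ok = true  [C₁.sig > 27]
24. n13.wid = 16  [C.live + C.sig + 16]
25. n14.pre = 6  [6]
26. n15.env = false  [terminal]
27. n16.tag = "np"  [terminal]
28. n17.idx = 23  [terminal]
29. n14.sig = 19  [B.pre + c.idx - 10]
30. n14.fin = 27  [len(g.tag) + 25]
31. n13.lab = 13  [A.wid * -2 + 45]
32. n18.idx = 19  [terminal]
33. n0.off = 25  [C.live * 3 + 49]
34. n0.tag = 18  [c.idx - 1]
35. n0.idx = 24  [A.lab + C.live + 19]
36. n0.lim = false  [A.lab > 13]

24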